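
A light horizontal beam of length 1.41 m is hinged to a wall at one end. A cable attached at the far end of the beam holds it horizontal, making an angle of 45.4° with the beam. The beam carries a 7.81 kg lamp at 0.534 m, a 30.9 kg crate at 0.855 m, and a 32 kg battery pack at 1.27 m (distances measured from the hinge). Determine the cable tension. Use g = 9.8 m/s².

T ≈ 695 N

Take moments about the hinge.
Lamp: 7.81 × 9.8 = 76.54 N down at 0.534 m → arm 0.534 m, τ = 76.54 × 0.534 = 40.87 N·m clockwise.
Crate: 30.9 × 9.8 = 302.8 N down at 0.855 m → arm 0.855 m, τ = 302.8 × 0.855 = 258.9 N·m clockwise.
Battery pack: 32 × 9.8 = 313.6 N down at 1.27 m → arm 1.27 m, τ = 313.6 × 1.27 = 398.3 N·m clockwise.
Total clockwise load moment = 698.1 N·m.
The cable tension T acts at 1.41 m; only its component perpendicular to the beam, T sinθ, produces torque. sin 45.4° = 0.712.
For rotational equilibrium, T × 1.41 × 0.712 = 698.1, so T = 698.1 / 1.004 = 695 N.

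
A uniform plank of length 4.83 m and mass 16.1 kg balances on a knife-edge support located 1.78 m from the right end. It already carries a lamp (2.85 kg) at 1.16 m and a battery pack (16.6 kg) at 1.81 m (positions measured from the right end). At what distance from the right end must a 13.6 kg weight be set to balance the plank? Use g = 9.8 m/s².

x ≈ 1.12 m from the right end

Taking torques about the knife-edge support (at 1.78 m from the right end):
Beam weight: 16.1 × 9.8 = 157.8 N down at 2.415 m → arm 0.635 m, τ = 157.8 × 0.635 = 100.2 N·m counterclockwise.
Lamp: 2.85 × 9.8 = 27.93 N down at 1.16 m → arm 0.62 m, τ = 27.93 × 0.62 = 17.32 N·m clockwise.
Battery pack: 16.6 × 9.8 = 162.7 N down at 1.81 m → arm 0.03 m, τ = 162.7 × 0.03 = 4.881 N·m counterclockwise.
Net moment of existing loads = 87.76 N·m counterclockwise.
The weight weighs 13.6 × 9.8 = 133.3 N and must supply an equal clockwise moment, so its lever arm about the knife-edge support is 87.76 / 133.3 = 0.658 m.
That puts it at 1.78 − 0.658 = 1.12 m from the right end.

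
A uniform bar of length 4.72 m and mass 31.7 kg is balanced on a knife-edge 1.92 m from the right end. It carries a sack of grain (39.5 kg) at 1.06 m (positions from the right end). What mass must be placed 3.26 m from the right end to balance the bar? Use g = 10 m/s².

Taking torques about the knife-edge (at 1.92 m from the right end):
Beam weight: 31.7 × 10 = 317 N down at 2.36 m → arm 0.44 m, τ = 317 × 0.44 = 139.5 N·m counterclockwise.
Sack of grain: 39.5 × 10 = 395 N down at 1.06 m → arm 0.86 m, τ = 395 × 0.86 = 339.7 N·m clockwise.
Net moment of known loads = 200.2 N·m clockwise.
An unknown mass m at 3.26 m has arm 1.34 m; its moment is m·g·1.34 counterclockwise.
Setting net torque to zero: m × 10 × 1.34 = 200.2 → m = 200.2 / (10 × 1.34) = 14.9 kg.

m ≈ 14.9 kg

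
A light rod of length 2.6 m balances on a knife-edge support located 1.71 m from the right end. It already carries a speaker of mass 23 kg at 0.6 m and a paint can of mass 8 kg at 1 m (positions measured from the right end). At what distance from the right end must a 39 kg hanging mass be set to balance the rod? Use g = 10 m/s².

Choose the knife-edge support (at 1.71 m from the right end) as the axis so the support reaction has zero arm there.
Speaker: 23 × 10 = 230 N down at 0.6 m → arm 1.11 m, τ = 230 × 1.11 = 255.3 N·m clockwise.
Paint can: 8 × 10 = 80 N down at 1 m → arm 0.71 m, τ = 80 × 0.71 = 56.8 N·m clockwise.
Net moment of existing loads = 312.1 N·m clockwise.
The hanging mass weighs 39 × 10 = 390 N and must supply an equal counterclockwise moment, so its lever arm about the knife-edge support is 312.1 / 390 = 0.8 m.
That puts it at 1.71 + 0.8 = 2.51 m from the right end.

x ≈ 2.51 m from the right end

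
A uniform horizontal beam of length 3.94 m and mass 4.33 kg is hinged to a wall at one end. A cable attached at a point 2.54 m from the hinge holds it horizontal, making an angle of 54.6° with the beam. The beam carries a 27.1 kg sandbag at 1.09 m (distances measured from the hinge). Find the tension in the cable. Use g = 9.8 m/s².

T ≈ 180 N

Taking torques about the hinge:
Beam weight: 4.33 × 9.8 = 42.43 N down at 1.97 m → arm 1.97 m, τ = 42.43 × 1.97 = 83.59 N·m clockwise.
Sandbag: 27.1 × 9.8 = 265.6 N down at 1.09 m → arm 1.09 m, τ = 265.6 × 1.09 = 289.5 N·m clockwise.
Total clockwise load moment = 373.1 N·m.
The cable tension T acts at 2.54 m; only its component perpendicular to the beam, T sinθ, produces torque. sin 54.6° = 0.8151.
Setting net torque to zero: T × 2.54 × 0.8151 = 373.1 → T = 373.1 / 2.07 = 180 N.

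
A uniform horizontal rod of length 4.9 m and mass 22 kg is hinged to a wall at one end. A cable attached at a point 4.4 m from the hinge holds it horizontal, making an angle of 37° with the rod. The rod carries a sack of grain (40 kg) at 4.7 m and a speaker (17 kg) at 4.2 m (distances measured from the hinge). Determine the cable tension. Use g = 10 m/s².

T ≈ 1180 N

About the hinge:
Beam weight: 22 × 10 = 220 N down at 2.45 m → arm 2.45 m, τ = 220 × 2.45 = 539 N·m clockwise.
Sack of grain: 40 × 10 = 400 N down at 4.7 m → arm 4.7 m, τ = 400 × 4.7 = 1880 N·m clockwise.
Speaker: 17 × 10 = 170 N down at 4.2 m → arm 4.2 m, τ = 170 × 4.2 = 714 N·m clockwise.
Total clockwise load moment = 3133 N·m.
The cable tension T acts at 4.4 m; only its component perpendicular to the rod, T sinθ, produces torque. sin 37° = 0.6018.
For rotational equilibrium, T × 4.4 × 0.6018 = 3133, so T = 3133 / 2.648 = 1180 N.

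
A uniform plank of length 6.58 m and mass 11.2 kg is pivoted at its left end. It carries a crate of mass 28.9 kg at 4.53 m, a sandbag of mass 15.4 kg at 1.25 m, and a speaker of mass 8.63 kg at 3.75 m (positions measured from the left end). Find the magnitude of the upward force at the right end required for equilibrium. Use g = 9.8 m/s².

F ≈ 327 N

Choose the left end as the axis so the unknown pivot reaction has zero arm there.
Beam weight: 11.2 × 9.8 = 109.8 N down at 3.29 m → arm 3.29 m, τ = 109.8 × 3.29 = 361.2 N·m clockwise.
Crate: 28.9 × 9.8 = 283.2 N down at 4.53 m → arm 4.53 m, τ = 283.2 × 4.53 = 1283 N·m clockwise.
Sandbag: 15.4 × 9.8 = 150.9 N down at 1.25 m → arm 1.25 m, τ = 150.9 × 1.25 = 188.6 N·m clockwise.
Speaker: 8.63 × 9.8 = 84.57 N down at 3.75 m → arm 3.75 m, τ = 84.57 × 3.75 = 317.1 N·m clockwise.
Net moment of the loads = 2150 N·m clockwise.
The upward force F acts at the right end, arm 6.58 m, giving F × 6.58 counterclockwise.
Balancing moments: F × 6.58 = 2150, giving F = 2150 / 6.58 = 327 N.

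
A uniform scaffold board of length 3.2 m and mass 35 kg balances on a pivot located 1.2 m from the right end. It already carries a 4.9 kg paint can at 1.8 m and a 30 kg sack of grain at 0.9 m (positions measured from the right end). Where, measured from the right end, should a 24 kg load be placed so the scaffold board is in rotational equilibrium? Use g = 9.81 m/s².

x ≈ 0.869 m from the right end

Take moments about the pivot (at 1.2 m from the right end).
Beam weight: 35 × 9.81 = 343.4 N down at 1.6 m → arm 0.4 m, τ = 343.4 × 0.4 = 137.4 N·m counterclockwise.
Paint can: 4.9 × 9.81 = 48.07 N down at 1.8 m → arm 0.6 m, τ = 48.07 × 0.6 = 28.84 N·m counterclockwise.
Sack of grain: 30 × 9.81 = 294.3 N down at 0.9 m → arm 0.3 m, τ = 294.3 × 0.3 = 88.29 N·m clockwise.
Net moment of existing loads = 77.95 N·m counterclockwise.
The load weighs 24 × 9.81 = 235.4 N and must supply an equal clockwise moment, so its lever arm about the pivot is 77.95 / 235.4 = 0.331 m.
That puts it at 1.2 − 0.331 = 0.869 m from the right end.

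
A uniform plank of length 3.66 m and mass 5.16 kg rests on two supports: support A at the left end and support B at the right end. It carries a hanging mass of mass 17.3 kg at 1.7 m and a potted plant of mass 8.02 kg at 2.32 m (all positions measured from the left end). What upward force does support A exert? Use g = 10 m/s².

R_A ≈ 148 N

Choose support B as the axis so its reaction then has zero moment arm.
Beam weight: 5.16 × 10 = 51.6 N down at 1.83 m → arm 1.83 m, τ = 51.6 × 1.83 = 94.43 N·m counterclockwise.
Hanging mass: 17.3 × 10 = 173 N down at 1.7 m → arm 1.96 m, τ = 173 × 1.96 = 339.1 N·m counterclockwise.
Potted plant: 8.02 × 10 = 80.2 N down at 2.32 m → arm 1.34 m, τ = 80.2 × 1.34 = 107.5 N·m counterclockwise.
Net load moment about support B = 541 N·m counterclockwise.
Reaction R at support A is upward at 0 m, arm 3.66 m → moment R × 3.66 clockwise.
Στ = 0 ⇒ R × 3.66 = 541 ⇒ R = 148 N.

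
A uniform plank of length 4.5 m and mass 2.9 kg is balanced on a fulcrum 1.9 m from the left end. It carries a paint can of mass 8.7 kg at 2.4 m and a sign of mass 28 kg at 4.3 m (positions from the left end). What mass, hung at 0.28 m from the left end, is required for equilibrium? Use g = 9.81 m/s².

m ≈ 44.8 kg

About the fulcrum (at 1.9 m from the left end):
Beam weight: 2.9 × 9.81 = 28.45 N down at 2.25 m → arm 0.35 m, τ = 28.45 × 0.35 = 9.957 N·m clockwise.
Paint can: 8.7 × 9.81 = 85.35 N down at 2.4 m → arm 0.5 m, τ = 85.35 × 0.5 = 42.67 N·m clockwise.
Sign: 28 × 9.81 = 274.7 N down at 4.3 m → arm 2.4 m, τ = 274.7 × 2.4 = 659.3 N·m clockwise.
Net moment of known loads = 711.9 N·m clockwise.
An unknown mass m at 0.28 m has arm 1.62 m; its moment is m·g·1.62 counterclockwise.
Setting net torque to zero: m × 9.81 × 1.62 = 711.9 → m = 711.9 / (9.81 × 1.62) = 44.8 kg.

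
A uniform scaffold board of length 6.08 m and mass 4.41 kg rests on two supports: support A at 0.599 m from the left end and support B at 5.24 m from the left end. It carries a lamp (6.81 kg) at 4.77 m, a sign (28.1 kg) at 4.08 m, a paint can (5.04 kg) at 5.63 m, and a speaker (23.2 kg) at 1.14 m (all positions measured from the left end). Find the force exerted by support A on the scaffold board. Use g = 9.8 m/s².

R_A ≈ 293 N

Sum moments about support B (its reaction then has zero moment arm).
Beam weight: 4.41 × 9.8 = 43.22 N down at 3.04 m → arm 2.2 m, τ = 43.22 × 2.2 = 95.08 N·m counterclockwise.
Lamp: 6.81 × 9.8 = 66.74 N down at 4.77 m → arm 0.47 m, τ = 66.74 × 0.47 = 31.37 N·m counterclockwise.
Sign: 28.1 × 9.8 = 275.4 N down at 4.08 m → arm 1.16 m, τ = 275.4 × 1.16 = 319.5 N·m counterclockwise.
Paint can: 5.04 × 9.8 = 49.39 N down at 5.63 m → arm 0.39 m, τ = 49.39 × 0.39 = 19.26 N·m clockwise.
Speaker: 23.2 × 9.8 = 227.4 N down at 1.14 m → arm 4.1 m, τ = 227.4 × 4.1 = 932.3 N·m counterclockwise.
Net load moment about support B = 1359 N·m counterclockwise.
Reaction R at support A is upward at 0.599 m, arm 4.641 m → moment R × 4.641 clockwise.
Setting net torque to zero: R × 4.641 = 1359 → R = 293 N.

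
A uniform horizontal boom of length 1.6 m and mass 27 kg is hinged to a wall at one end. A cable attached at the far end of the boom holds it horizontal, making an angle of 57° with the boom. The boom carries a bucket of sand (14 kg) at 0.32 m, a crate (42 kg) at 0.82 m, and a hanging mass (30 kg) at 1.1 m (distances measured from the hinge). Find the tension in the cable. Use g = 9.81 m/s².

Taking torques about the hinge:
Beam weight: 27 × 9.81 = 264.9 N down at 0.8 m → arm 0.8 m, τ = 264.9 × 0.8 = 211.9 N·m clockwise.
Bucket of sand: 14 × 9.81 = 137.3 N down at 0.32 m → arm 0.32 m, τ = 137.3 × 0.32 = 43.94 N·m clockwise.
Crate: 42 × 9.81 = 412 N down at 0.82 m → arm 0.82 m, τ = 412 × 0.82 = 337.8 N·m clockwise.
Hanging mass: 30 × 9.81 = 294.3 N down at 1.1 m → arm 1.1 m, τ = 294.3 × 1.1 = 323.7 N·m clockwise.
Total clockwise load moment = 917.3 N·m.
The cable tension T acts at 1.6 m; only its component perpendicular to the boom, T sinθ, produces torque. sin 57° = 0.8387.
Στ = 0 ⇒ T × 1.6 × 0.8387 = 917.3 ⇒ T = 917.3 / 1.342 = 684 N.

T ≈ 684 N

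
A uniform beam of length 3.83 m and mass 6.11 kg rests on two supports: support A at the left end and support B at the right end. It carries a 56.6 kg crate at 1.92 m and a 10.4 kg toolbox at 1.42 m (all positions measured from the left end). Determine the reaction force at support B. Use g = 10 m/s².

R_B ≈ 353 N

Take moments about support A.
Beam weight: 6.11 × 10 = 61.1 N down at 1.915 m → arm 1.915 m, τ = 61.1 × 1.915 = 117 N·m clockwise.
Crate: 56.6 × 10 = 566 N down at 1.92 m → arm 1.92 m, τ = 566 × 1.92 = 1087 N·m clockwise.
Toolbox: 10.4 × 10 = 104 N down at 1.42 m → arm 1.42 m, τ = 104 × 1.42 = 147.7 N·m clockwise.
Net load moment about support A = 1352 N·m clockwise.
Reaction R at support B is upward at 3.83 m, arm 3.83 m → moment R × 3.83 counterclockwise.
For rotational equilibrium, R × 3.83 = 1352, so R = 353 N.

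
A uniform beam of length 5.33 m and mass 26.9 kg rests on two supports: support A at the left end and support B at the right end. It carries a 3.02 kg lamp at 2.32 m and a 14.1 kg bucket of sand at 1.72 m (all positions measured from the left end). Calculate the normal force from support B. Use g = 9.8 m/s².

R_B ≈ 189 N

Taking torques about support A:
Beam weight: 26.9 × 9.8 = 263.6 N down at 2.665 m → arm 2.665 m, τ = 263.6 × 2.665 = 702.5 N·m clockwise.
Lamp: 3.02 × 9.8 = 29.6 N down at 2.32 m → arm 2.32 m, τ = 29.6 × 2.32 = 68.67 N·m clockwise.
Bucket of sand: 14.1 × 9.8 = 138.2 N down at 1.72 m → arm 1.72 m, τ = 138.2 × 1.72 = 237.7 N·m clockwise.
Net load moment about support A = 1009 N·m clockwise.
Reaction R at support B is upward at 5.33 m, arm 5.33 m → moment R × 5.33 counterclockwise.
Balancing moments: R × 5.33 = 1009, giving R = 189 N.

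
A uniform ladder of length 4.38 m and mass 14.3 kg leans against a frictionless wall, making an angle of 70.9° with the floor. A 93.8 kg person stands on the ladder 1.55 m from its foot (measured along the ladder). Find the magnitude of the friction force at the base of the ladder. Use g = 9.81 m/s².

f ≈ 137 N

Take moments about the foot of the ladder.
Ladder weight 14.3×9.81 = 140.3 N acts at 2.19 m along the ladder; its horizontal arm is 2.19·cos70.9° = 0.7166 m → τ = 100.5 N·m clockwise.
Person: 93.8×9.81 = 920.2 N at 1.55 m → arm 0.5072 m → τ = 466.7 N·m clockwise.
Wall normal N acts horizontally at the top; its moment arm is the height L sinθ = 4.38·sin70.9° = 4.139 m, counterclockwise.
Setting net torque to zero: N × 4.139 = 567.2 → N = 137 N.
ΣFx = 0: friction at the foot balances the wall's push, so f = N_wall = 137 N.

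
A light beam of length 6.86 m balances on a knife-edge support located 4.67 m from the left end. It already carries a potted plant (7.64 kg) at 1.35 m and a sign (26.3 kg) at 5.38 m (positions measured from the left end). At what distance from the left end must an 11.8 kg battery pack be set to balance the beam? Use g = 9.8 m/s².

x ≈ 5.24 m from the left end

About the knife-edge support (at 4.67 m from the left end):
Potted plant: 7.64 × 9.8 = 74.87 N down at 1.35 m → arm 3.32 m, τ = 74.87 × 3.32 = 248.6 N·m counterclockwise.
Sign: 26.3 × 9.8 = 257.7 N down at 5.38 m → arm 0.71 m, τ = 257.7 × 0.71 = 183 N·m clockwise.
Net moment of existing loads = 65.6 N·m counterclockwise.
The battery pack weighs 11.8 × 9.8 = 115.6 N and must supply an equal clockwise moment, so its lever arm about the knife-edge support is 65.6 / 115.6 = 0.567 m.
That puts it at 4.67 + 0.567 = 5.24 m from the left end.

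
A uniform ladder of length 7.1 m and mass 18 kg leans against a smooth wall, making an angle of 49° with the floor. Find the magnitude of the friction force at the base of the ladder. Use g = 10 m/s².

Taking torques about the foot of the ladder:
Ladder weight 18×10 = 180 N acts at 3.55 m along the ladder; its horizontal arm is 3.55·cos49° = 2.329 m → τ = 419.2 N·m clockwise.
Wall normal N acts horizontally at the top; its moment arm is the height L sinθ = 7.1·sin49° = 5.358 m, counterclockwise.
Setting net torque to zero: N × 5.358 = 419.2 → N = 78.2 N.
ΣFx = 0: friction at the foot balances the wall's push, so f = N_wall = 78.2 N.

f ≈ 78.2 N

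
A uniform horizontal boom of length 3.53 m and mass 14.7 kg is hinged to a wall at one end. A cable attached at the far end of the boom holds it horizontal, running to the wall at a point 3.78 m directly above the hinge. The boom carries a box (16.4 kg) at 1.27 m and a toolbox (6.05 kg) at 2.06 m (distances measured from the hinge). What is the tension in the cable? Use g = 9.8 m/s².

Taking torques about the hinge:
Beam weight: 14.7 × 9.8 = 144.1 N down at 1.765 m → arm 1.765 m, τ = 144.1 × 1.765 = 254.3 N·m clockwise.
Box: 16.4 × 9.8 = 160.7 N down at 1.27 m → arm 1.27 m, τ = 160.7 × 1.27 = 204.1 N·m clockwise.
Toolbox: 6.05 × 9.8 = 59.29 N down at 2.06 m → arm 2.06 m, τ = 59.29 × 2.06 = 122.1 N·m clockwise.
Total clockwise load moment = 580.5 N·m.
The cable tension T acts at 3.53 m; only its component perpendicular to the boom, T sinθ, produces torque. sinθ = h/√(h²+d²) = 3.78/√(3.78²+3.53²) = 0.7309.
Στ = 0 ⇒ T × 3.53 × 0.7309 = 580.5 ⇒ T = 580.5 / 2.58 = 225 N.

T ≈ 225 N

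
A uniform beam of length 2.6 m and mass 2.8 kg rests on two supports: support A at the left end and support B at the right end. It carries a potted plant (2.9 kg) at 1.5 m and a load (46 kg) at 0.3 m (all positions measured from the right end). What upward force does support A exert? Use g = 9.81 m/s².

R_A ≈ 82.2 N

Take moments about support B.
Beam weight: 2.8 × 9.81 = 27.47 N down at 1.3 m → arm 1.3 m, τ = 27.47 × 1.3 = 35.71 N·m counterclockwise.
Potted plant: 2.9 × 9.81 = 28.45 N down at 1.5 m → arm 1.5 m, τ = 28.45 × 1.5 = 42.67 N·m counterclockwise.
Load: 46 × 9.81 = 451.3 N down at 0.3 m → arm 0.3 m, τ = 451.3 × 0.3 = 135.4 N·m counterclockwise.
Net load moment about support B = 213.8 N·m counterclockwise.
Reaction R at support A is upward at 2.6 m, arm 2.6 m → moment R × 2.6 clockwise.
Balancing moments: R × 2.6 = 213.8, giving R = 82.2 N.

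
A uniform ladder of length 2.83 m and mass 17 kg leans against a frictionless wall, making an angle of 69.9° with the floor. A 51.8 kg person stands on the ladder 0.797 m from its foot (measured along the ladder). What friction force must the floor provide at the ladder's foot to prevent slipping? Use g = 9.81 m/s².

Take moments about the foot of the ladder.
Ladder weight 17×9.81 = 166.8 N acts at 1.415 m along the ladder; its horizontal arm is 1.415·cos69.9° = 0.4863 m → τ = 81.11 N·m clockwise.
Person: 51.8×9.81 = 508.2 N at 0.797 m → arm 0.2739 m → τ = 139.2 N·m clockwise.
Wall normal N acts horizontally at the top; its moment arm is the height L sinθ = 2.83·sin69.9° = 2.658 m, counterclockwise.
Στ = 0 ⇒ N × 2.658 = 220.3 ⇒ N = 82.9 N.
ΣFx = 0: friction at the foot balances the wall's push, so f = N_wall = 82.9 N.

f ≈ 82.9 N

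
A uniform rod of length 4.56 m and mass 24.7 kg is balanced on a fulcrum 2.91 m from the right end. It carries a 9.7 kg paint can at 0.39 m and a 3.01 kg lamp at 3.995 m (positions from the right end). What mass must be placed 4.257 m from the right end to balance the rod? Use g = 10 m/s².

m ≈ 27.3 kg

Choose the fulcrum (at 2.91 m from the right end) as the axis so the support reaction has zero arm there.
Beam weight: 24.7 × 10 = 247 N down at 2.28 m → arm 0.63 m, τ = 247 × 0.63 = 155.6 N·m clockwise.
Paint can: 9.7 × 10 = 97 N down at 0.39 m → arm 2.52 m, τ = 97 × 2.52 = 244.4 N·m clockwise.
Lamp: 3.01 × 10 = 30.1 N down at 3.995 m → arm 1.085 m, τ = 30.1 × 1.085 = 32.66 N·m counterclockwise.
Net moment of known loads = 367.3 N·m clockwise.
An unknown mass m at 4.257 m has arm 1.347 m; its moment is m·g·1.347 counterclockwise.
Στ = 0 ⇒ m × 10 × 1.347 = 367.3 ⇒ m = 367.3 / (10 × 1.347) = 27.3 kg.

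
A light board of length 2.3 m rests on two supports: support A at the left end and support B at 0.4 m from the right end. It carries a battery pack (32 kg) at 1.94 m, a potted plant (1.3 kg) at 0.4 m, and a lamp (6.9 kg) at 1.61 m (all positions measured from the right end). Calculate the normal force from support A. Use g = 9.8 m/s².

R_A ≈ 297 N

Taking torques about support B:
Battery pack: 32 × 9.8 = 313.6 N down at 1.94 m → arm 1.54 m, τ = 313.6 × 1.54 = 482.9 N·m counterclockwise.
Potted plant: acts at the support B, moment arm 0 → no torque.
Lamp: 6.9 × 9.8 = 67.62 N down at 1.61 m → arm 1.21 m, τ = 67.62 × 1.21 = 81.82 N·m counterclockwise.
Net load moment about support B = 564.7 N·m counterclockwise.
Reaction R at support A is upward at 2.3 m, arm 1.9 m → moment R × 1.9 clockwise.
Balancing moments: R × 1.9 = 564.7, giving R = 297 N.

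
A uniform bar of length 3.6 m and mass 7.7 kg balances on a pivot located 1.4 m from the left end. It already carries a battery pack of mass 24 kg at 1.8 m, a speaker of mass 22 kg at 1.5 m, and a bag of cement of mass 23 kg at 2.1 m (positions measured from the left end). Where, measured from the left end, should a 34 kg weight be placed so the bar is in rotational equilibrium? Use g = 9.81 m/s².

x ≈ 0.489 m from the left end

Take moments about the pivot (at 1.4 m from the left end).
Beam weight: 7.7 × 9.81 = 75.54 N down at 1.8 m → arm 0.4 m, τ = 75.54 × 0.4 = 30.22 N·m clockwise.
Battery pack: 24 × 9.81 = 235.4 N down at 1.8 m → arm 0.4 m, τ = 235.4 × 0.4 = 94.16 N·m clockwise.
Speaker: 22 × 9.81 = 215.8 N down at 1.5 m → arm 0.1 m, τ = 215.8 × 0.1 = 21.58 N·m clockwise.
Bag of cement: 23 × 9.81 = 225.6 N down at 2.1 m → arm 0.7 m, τ = 225.6 × 0.7 = 157.9 N·m clockwise.
Net moment of existing loads = 303.9 N·m clockwise.
The weight weighs 34 × 9.81 = 333.5 N and must supply an equal counterclockwise moment, so its lever arm about the pivot is 303.9 / 333.5 = 0.911 m.
That puts it at 1.4 − 0.911 = 0.489 m from the left end.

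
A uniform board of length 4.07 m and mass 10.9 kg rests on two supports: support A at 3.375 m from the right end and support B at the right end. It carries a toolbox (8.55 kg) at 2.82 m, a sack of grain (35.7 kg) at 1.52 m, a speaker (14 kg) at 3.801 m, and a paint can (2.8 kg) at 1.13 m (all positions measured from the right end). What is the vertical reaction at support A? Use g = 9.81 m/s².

R_A ≈ 456 N

About support B:
Beam weight: 10.9 × 9.81 = 106.9 N down at 2.035 m → arm 2.035 m, τ = 106.9 × 2.035 = 217.5 N·m counterclockwise.
Toolbox: 8.55 × 9.81 = 83.88 N down at 2.82 m → arm 2.82 m, τ = 83.88 × 2.82 = 236.5 N·m counterclockwise.
Sack of grain: 35.7 × 9.81 = 350.2 N down at 1.52 m → arm 1.52 m, τ = 350.2 × 1.52 = 532.3 N·m counterclockwise.
Speaker: 14 × 9.81 = 137.3 N down at 3.801 m → arm 3.801 m, τ = 137.3 × 3.801 = 521.9 N·m counterclockwise.
Paint can: 2.8 × 9.81 = 27.47 N down at 1.13 m → arm 1.13 m, τ = 27.47 × 1.13 = 31.04 N·m counterclockwise.
Net load moment about support B = 1539 N·m counterclockwise.
Reaction R at support A is upward at 3.375 m, arm 3.375 m → moment R × 3.375 clockwise.
For rotational equilibrium, R × 3.375 = 1539, so R = 456 N.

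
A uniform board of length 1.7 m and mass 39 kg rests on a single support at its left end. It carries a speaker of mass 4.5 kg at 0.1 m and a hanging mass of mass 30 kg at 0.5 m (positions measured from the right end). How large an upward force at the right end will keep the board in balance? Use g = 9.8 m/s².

Choose the left end as the axis so the unknown pivot reaction has zero arm there.
Beam weight: 39 × 9.8 = 382.2 N down at 0.85 m → arm 0.85 m, τ = 382.2 × 0.85 = 324.9 N·m clockwise.
Speaker: 4.5 × 9.8 = 44.1 N down at 0.1 m → arm 1.6 m, τ = 44.1 × 1.6 = 70.56 N·m clockwise.
Hanging mass: 30 × 9.8 = 294 N down at 0.5 m → arm 1.2 m, τ = 294 × 1.2 = 352.8 N·m clockwise.
Net moment of the loads = 748.3 N·m clockwise.
The upward force F acts at the right end, arm 1.7 m, giving F × 1.7 counterclockwise.
For rotational equilibrium, F × 1.7 = 748.3, so F = 748.3 / 1.7 = 440 N.

F ≈ 440 N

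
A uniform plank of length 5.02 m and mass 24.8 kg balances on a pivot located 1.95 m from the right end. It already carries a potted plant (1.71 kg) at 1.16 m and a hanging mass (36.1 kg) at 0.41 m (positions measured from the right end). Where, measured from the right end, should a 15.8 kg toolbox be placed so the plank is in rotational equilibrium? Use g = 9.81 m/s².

About the pivot (at 1.95 m from the right end):
Beam weight: 24.8 × 9.81 = 243.3 N down at 2.51 m → arm 0.56 m, τ = 243.3 × 0.56 = 136.2 N·m counterclockwise.
Potted plant: 1.71 × 9.81 = 16.78 N down at 1.16 m → arm 0.79 m, τ = 16.78 × 0.79 = 13.26 N·m clockwise.
Hanging mass: 36.1 × 9.81 = 354.1 N down at 0.41 m → arm 1.54 m, τ = 354.1 × 1.54 = 545.3 N·m clockwise.
Net moment of existing loads = 422.4 N·m clockwise.
The toolbox weighs 15.8 × 9.81 = 155 N and must supply an equal counterclockwise moment, so its lever arm about the pivot is 422.4 / 155 = 2.73 m.
That puts it at 1.95 + 2.73 = 4.68 m from the right end.

x ≈ 4.68 m from the right end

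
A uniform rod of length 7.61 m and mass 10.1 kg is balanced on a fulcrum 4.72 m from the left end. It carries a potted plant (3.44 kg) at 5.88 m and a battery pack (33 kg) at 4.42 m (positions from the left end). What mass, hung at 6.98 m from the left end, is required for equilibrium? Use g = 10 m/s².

Take moments about the fulcrum (at 4.72 m from the left end).
Beam weight: 10.1 × 10 = 101 N down at 3.805 m → arm 0.915 m, τ = 101 × 0.915 = 92.42 N·m counterclockwise.
Potted plant: 3.44 × 10 = 34.4 N down at 5.88 m → arm 1.16 m, τ = 34.4 × 1.16 = 39.9 N·m clockwise.
Battery pack: 33 × 10 = 330 N down at 4.42 m → arm 0.3 m, τ = 330 × 0.3 = 99 N·m counterclockwise.
Net moment of known loads = 151.5 N·m counterclockwise.
An unknown mass m at 6.98 m has arm 2.26 m; its moment is m·g·2.26 clockwise.
For rotational equilibrium, m × 10 × 2.26 = 151.5, so m = 151.5 / (10 × 2.26) = 6.7 kg.

m ≈ 6.7 kg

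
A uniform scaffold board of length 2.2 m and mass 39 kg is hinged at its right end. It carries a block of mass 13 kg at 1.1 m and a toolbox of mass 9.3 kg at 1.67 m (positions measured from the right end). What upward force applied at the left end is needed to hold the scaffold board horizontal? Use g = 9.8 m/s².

F ≈ 324 N

Take moments about the right end.
Beam weight: 39 × 9.8 = 382.2 N down at 1.1 m → arm 1.1 m, τ = 382.2 × 1.1 = 420.4 N·m counterclockwise.
Block: 13 × 9.8 = 127.4 N down at 1.1 m → arm 1.1 m, τ = 127.4 × 1.1 = 140.1 N·m counterclockwise.
Toolbox: 9.3 × 9.8 = 91.14 N down at 1.67 m → arm 1.67 m, τ = 91.14 × 1.67 = 152.2 N·m counterclockwise.
Net moment of the loads = 712.7 N·m counterclockwise.
The upward force F acts at the left end, arm 2.2 m, giving F × 2.2 clockwise.
Balancing moments: F × 2.2 = 712.7, giving F = 712.7 / 2.2 = 324 N.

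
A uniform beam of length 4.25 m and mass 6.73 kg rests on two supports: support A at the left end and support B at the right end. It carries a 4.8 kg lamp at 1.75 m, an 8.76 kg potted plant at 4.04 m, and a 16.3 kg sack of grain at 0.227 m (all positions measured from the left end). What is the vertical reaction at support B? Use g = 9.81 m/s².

R_B ≈ 143 N

Take moments about support A.
Beam weight: 6.73 × 9.81 = 66.02 N down at 2.125 m → arm 2.125 m, τ = 66.02 × 2.125 = 140.3 N·m clockwise.
Lamp: 4.8 × 9.81 = 47.09 N down at 1.75 m → arm 1.75 m, τ = 47.09 × 1.75 = 82.41 N·m clockwise.
Potted plant: 8.76 × 9.81 = 85.94 N down at 4.04 m → arm 4.04 m, τ = 85.94 × 4.04 = 347.2 N·m clockwise.
Sack of grain: 16.3 × 9.81 = 159.9 N down at 0.227 m → arm 0.227 m, τ = 159.9 × 0.227 = 36.3 N·m clockwise.
Net load moment about support A = 606.2 N·m clockwise.
Reaction R at support B is upward at 4.25 m, arm 4.25 m → moment R × 4.25 counterclockwise.
Στ = 0 ⇒ R × 4.25 = 606.2 ⇒ R = 143 N.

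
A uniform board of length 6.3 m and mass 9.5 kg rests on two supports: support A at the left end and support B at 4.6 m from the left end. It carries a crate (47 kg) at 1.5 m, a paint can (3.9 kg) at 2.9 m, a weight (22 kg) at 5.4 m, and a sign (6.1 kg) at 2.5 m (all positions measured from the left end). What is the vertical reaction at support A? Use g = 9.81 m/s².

About support B:
Beam weight: 9.5 × 9.81 = 93.2 N down at 3.15 m → arm 1.45 m, τ = 93.2 × 1.45 = 135.1 N·m counterclockwise.
Crate: 47 × 9.81 = 461.1 N down at 1.5 m → arm 3.1 m, τ = 461.1 × 3.1 = 1429 N·m counterclockwise.
Paint can: 3.9 × 9.81 = 38.26 N down at 2.9 m → arm 1.7 m, τ = 38.26 × 1.7 = 65.04 N·m counterclockwise.
Weight: 22 × 9.81 = 215.8 N down at 5.4 m → arm 0.8 m, τ = 215.8 × 0.8 = 172.6 N·m clockwise.
Sign: 6.1 × 9.81 = 59.84 N down at 2.5 m → arm 2.1 m, τ = 59.84 × 2.1 = 125.7 N·m counterclockwise.
Net load moment about support B = 1582 N·m counterclockwise.
Reaction R at support A is upward at 0 m, arm 4.6 m → moment R × 4.6 clockwise.
For rotational equilibrium, R × 4.6 = 1582, so R = 344 N.

R_A ≈ 344 N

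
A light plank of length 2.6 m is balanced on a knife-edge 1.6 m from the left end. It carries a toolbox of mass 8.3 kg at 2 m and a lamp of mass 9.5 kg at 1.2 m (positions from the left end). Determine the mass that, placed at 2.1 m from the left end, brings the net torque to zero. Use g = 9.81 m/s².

m ≈ 0.96 kg

Choose the knife-edge (at 1.6 m from the left end) as the axis so the support reaction has zero arm there.
Toolbox: 8.3 × 9.81 = 81.42 N down at 2 m → arm 0.4 m, τ = 81.42 × 0.4 = 32.57 N·m clockwise.
Lamp: 9.5 × 9.81 = 93.2 N down at 1.2 m → arm 0.4 m, τ = 93.2 × 0.4 = 37.28 N·m counterclockwise.
Net moment of known loads = 4.71 N·m counterclockwise.
An unknown mass m at 2.1 m has arm 0.5 m; its moment is m·g·0.5 clockwise.
Balancing moments: m × 9.81 × 0.5 = 4.71, giving m = 4.71 / (9.81 × 0.5) = 0.96 kg.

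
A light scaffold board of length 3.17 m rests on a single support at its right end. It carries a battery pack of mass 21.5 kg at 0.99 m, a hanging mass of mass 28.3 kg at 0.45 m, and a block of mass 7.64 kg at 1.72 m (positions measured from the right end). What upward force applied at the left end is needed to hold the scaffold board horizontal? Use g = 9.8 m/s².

F ≈ 146 N

Taking torques about the right end:
Battery pack: 21.5 × 9.8 = 210.7 N down at 0.99 m → arm 0.99 m, τ = 210.7 × 0.99 = 208.6 N·m counterclockwise.
Hanging mass: 28.3 × 9.8 = 277.3 N down at 0.45 m → arm 0.45 m, τ = 277.3 × 0.45 = 124.8 N·m counterclockwise.
Block: 7.64 × 9.8 = 74.87 N down at 1.72 m → arm 1.72 m, τ = 74.87 × 1.72 = 128.8 N·m counterclockwise.
Net moment of the loads = 462.2 N·m counterclockwise.
The upward force F acts at the left end, arm 3.17 m, giving F × 3.17 clockwise.
Balancing moments: F × 3.17 = 462.2, giving F = 462.2 / 3.17 = 146 N.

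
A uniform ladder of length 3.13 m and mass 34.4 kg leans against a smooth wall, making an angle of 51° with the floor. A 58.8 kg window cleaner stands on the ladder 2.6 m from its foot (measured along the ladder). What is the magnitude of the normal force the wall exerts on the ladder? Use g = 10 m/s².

N_wall ≈ 535 N

Taking torques about the foot of the ladder:
Ladder weight 34.4×10 = 344 N acts at 1.565 m along the ladder; its horizontal arm is 1.565·cos51° = 0.9849 m → τ = 338.8 N·m clockwise.
Window cleaner: 58.8×10 = 588 N at 2.6 m → arm 1.636 m → τ = 962 N·m clockwise.
Wall normal N acts horizontally at the top; its moment arm is the height L sinθ = 3.13·sin51° = 2.432 m, counterclockwise.
Balancing moments: N × 2.432 = 1301, giving N = 535 N.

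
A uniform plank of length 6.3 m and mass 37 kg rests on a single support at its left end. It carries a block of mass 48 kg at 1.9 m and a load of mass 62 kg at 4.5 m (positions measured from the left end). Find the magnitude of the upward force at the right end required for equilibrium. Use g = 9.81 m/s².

Choose the left end as the axis so the unknown pivot reaction has zero arm there.
Beam weight: 37 × 9.81 = 363 N down at 3.15 m → arm 3.15 m, τ = 363 × 3.15 = 1143 N·m clockwise.
Block: 48 × 9.81 = 470.9 N down at 1.9 m → arm 1.9 m, τ = 470.9 × 1.9 = 894.7 N·m clockwise.
Load: 62 × 9.81 = 608.2 N down at 4.5 m → arm 4.5 m, τ = 608.2 × 4.5 = 2737 N·m clockwise.
Net moment of the loads = 4775 N·m clockwise.
The upward force F acts at the right end, arm 6.3 m, giving F × 6.3 counterclockwise.
For rotational equilibrium, F × 6.3 = 4775, so F = 4775 / 6.3 = 758 N.

F ≈ 758 N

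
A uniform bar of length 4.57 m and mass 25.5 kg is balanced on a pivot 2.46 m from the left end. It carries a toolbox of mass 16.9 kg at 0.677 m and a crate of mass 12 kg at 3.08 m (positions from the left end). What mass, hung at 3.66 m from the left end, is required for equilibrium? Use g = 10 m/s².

m ≈ 22.6 kg

Sum moments about the pivot (at 2.46 m from the left end) (the support reaction has zero arm there).
Beam weight: 25.5 × 10 = 255 N down at 2.285 m → arm 0.175 m, τ = 255 × 0.175 = 44.62 N·m counterclockwise.
Toolbox: 16.9 × 10 = 169 N down at 0.677 m → arm 1.783 m, τ = 169 × 1.783 = 301.3 N·m counterclockwise.
Crate: 12 × 10 = 120 N down at 3.08 m → arm 0.62 m, τ = 120 × 0.62 = 74.4 N·m clockwise.
Net moment of known loads = 271.5 N·m counterclockwise.
An unknown mass m at 3.66 m has arm 1.2 m; its moment is m·g·1.2 clockwise.
Στ = 0 ⇒ m × 10 × 1.2 = 271.5 ⇒ m = 271.5 / (10 × 1.2) = 22.6 kg.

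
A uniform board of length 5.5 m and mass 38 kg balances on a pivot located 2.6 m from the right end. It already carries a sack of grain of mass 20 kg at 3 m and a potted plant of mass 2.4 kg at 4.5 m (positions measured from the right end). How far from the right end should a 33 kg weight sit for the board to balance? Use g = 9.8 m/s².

x ≈ 2.05 m from the right end

About the pivot (at 2.6 m from the right end):
Beam weight: 38 × 9.8 = 372.4 N down at 2.75 m → arm 0.15 m, τ = 372.4 × 0.15 = 55.86 N·m counterclockwise.
Sack of grain: 20 × 9.8 = 196 N down at 3 m → arm 0.4 m, τ = 196 × 0.4 = 78.4 N·m counterclockwise.
Potted plant: 2.4 × 9.8 = 23.52 N down at 4.5 m → arm 1.9 m, τ = 23.52 × 1.9 = 44.69 N·m counterclockwise.
Net moment of existing loads = 178.9 N·m counterclockwise.
The weight weighs 33 × 9.8 = 323.4 N and must supply an equal clockwise moment, so its lever arm about the pivot is 178.9 / 323.4 = 0.553 m.
That puts it at 2.6 − 0.553 = 2.05 m from the right end.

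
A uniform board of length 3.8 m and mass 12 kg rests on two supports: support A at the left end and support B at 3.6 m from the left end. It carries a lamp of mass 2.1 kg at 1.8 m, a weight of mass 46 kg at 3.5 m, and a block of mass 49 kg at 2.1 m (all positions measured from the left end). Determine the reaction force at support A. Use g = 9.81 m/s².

About support B:
Beam weight: 12 × 9.81 = 117.7 N down at 1.9 m → arm 1.7 m, τ = 117.7 × 1.7 = 200.1 N·m counterclockwise.
Lamp: 2.1 × 9.81 = 20.6 N down at 1.8 m → arm 1.8 m, τ = 20.6 × 1.8 = 37.08 N·m counterclockwise.
Weight: 46 × 9.81 = 451.3 N down at 3.5 m → arm 0.1 m, τ = 451.3 × 0.1 = 45.13 N·m counterclockwise.
Block: 49 × 9.81 = 480.7 N down at 2.1 m → arm 1.5 m, τ = 480.7 × 1.5 = 721 N·m counterclockwise.
Net load moment about support B = 1003 N·m counterclockwise.
Reaction R at support A is upward at 0 m, arm 3.6 m → moment R × 3.6 clockwise.
For rotational equilibrium, R × 3.6 = 1003, so R = 279 N.

R_A ≈ 279 N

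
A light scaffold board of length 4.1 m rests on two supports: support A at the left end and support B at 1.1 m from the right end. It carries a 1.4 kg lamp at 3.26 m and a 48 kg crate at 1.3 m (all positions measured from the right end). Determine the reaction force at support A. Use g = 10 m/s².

Choose support B as the axis so its reaction then has zero moment arm.
Lamp: 1.4 × 10 = 14 N down at 3.26 m → arm 2.16 m, τ = 14 × 2.16 = 30.24 N·m counterclockwise.
Crate: 48 × 10 = 480 N down at 1.3 m → arm 0.2 m, τ = 480 × 0.2 = 96 N·m counterclockwise.
Net load moment about support B = 126.2 N·m counterclockwise.
Reaction R at support A is upward at 4.1 m, arm 3 m → moment R × 3 clockwise.
Balancing moments: R × 3 = 126.2, giving R = 42.1 N.

R_A ≈ 42.1 N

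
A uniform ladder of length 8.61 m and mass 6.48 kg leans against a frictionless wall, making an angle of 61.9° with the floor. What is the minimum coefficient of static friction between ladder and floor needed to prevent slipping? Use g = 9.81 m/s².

μ_min ≈ 0.267

Sum moments about the foot of the ladder (the floor normal and friction both act there and drop out).
Ladder weight 6.48×9.81 = 63.57 N acts at 4.305 m along the ladder; its horizontal arm is 4.305·cos61.9° = 2.028 m → τ = 128.9 N·m clockwise.
Wall normal N acts horizontally at the top; its moment arm is the height L sinθ = 8.61·sin61.9° = 7.595 m, counterclockwise.
Setting net torque to zero: N × 7.595 = 128.9 → N = 16.97 N.
ΣFx = 0 ⇒ f = N_wall = 16.97 N. ΣFy = 0 ⇒ N_floor = 63.57 N.
μ_min = f / N_floor = 16.97 / 63.57 = 0.267.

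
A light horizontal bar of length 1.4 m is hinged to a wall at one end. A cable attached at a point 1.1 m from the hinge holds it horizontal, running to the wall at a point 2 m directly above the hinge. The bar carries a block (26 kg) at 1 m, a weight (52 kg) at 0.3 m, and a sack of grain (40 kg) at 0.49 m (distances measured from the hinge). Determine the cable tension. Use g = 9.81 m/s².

Choose the hinge as the axis so the unknown hinge reaction has zero arm there.
Block: 26 × 9.81 = 255.1 N down at 1 m → arm 1 m, τ = 255.1 × 1 = 255.1 N·m clockwise.
Weight: 52 × 9.81 = 510.1 N down at 0.3 m → arm 0.3 m, τ = 510.1 × 0.3 = 153 N·m clockwise.
Sack of grain: 40 × 9.81 = 392.4 N down at 0.49 m → arm 0.49 m, τ = 392.4 × 0.49 = 192.3 N·m clockwise.
Total clockwise load moment = 600.4 N·m.
The cable tension T acts at 1.1 m; only its component perpendicular to the bar, T sinθ, produces torque. sinθ = h/√(h²+d²) = 2/√(2²+1.1²) = 0.8762.
Στ = 0 ⇒ T × 1.1 × 0.8762 = 600.4 ⇒ T = 600.4 / 0.9638 = 623 N.

T ≈ 623 N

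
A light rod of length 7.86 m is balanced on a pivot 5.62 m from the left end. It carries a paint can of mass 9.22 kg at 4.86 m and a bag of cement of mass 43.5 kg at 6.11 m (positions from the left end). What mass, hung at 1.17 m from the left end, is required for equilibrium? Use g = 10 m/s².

Taking torques about the pivot (at 5.62 m from the left end):
Paint can: 9.22 × 10 = 92.2 N down at 4.86 m → arm 0.76 m, τ = 92.2 × 0.76 = 70.07 N·m counterclockwise.
Bag of cement: 43.5 × 10 = 435 N down at 6.11 m → arm 0.49 m, τ = 435 × 0.49 = 213.2 N·m clockwise.
Net moment of known loads = 143.1 N·m clockwise.
An unknown mass m at 1.17 m has arm 4.45 m; its moment is m·g·4.45 counterclockwise.
Setting net torque to zero: m × 10 × 4.45 = 143.1 → m = 143.1 / (10 × 4.45) = 3.22 kg.

m ≈ 3.22 kg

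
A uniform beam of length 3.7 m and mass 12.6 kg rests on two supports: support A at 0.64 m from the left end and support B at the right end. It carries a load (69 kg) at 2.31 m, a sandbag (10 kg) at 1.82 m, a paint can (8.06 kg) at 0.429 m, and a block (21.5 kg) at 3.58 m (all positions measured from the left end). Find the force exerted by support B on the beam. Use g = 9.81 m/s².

R_B ≈ 653 N

About support A:
Beam weight: 12.6 × 9.81 = 123.6 N down at 1.85 m → arm 1.21 m, τ = 123.6 × 1.21 = 149.6 N·m clockwise.
Load: 69 × 9.81 = 676.9 N down at 2.31 m → arm 1.67 m, τ = 676.9 × 1.67 = 1130 N·m clockwise.
Sandbag: 10 × 9.81 = 98.1 N down at 1.82 m → arm 1.18 m, τ = 98.1 × 1.18 = 115.8 N·m clockwise.
Paint can: 8.06 × 9.81 = 79.07 N down at 0.429 m → arm 0.211 m, τ = 79.07 × 0.211 = 16.68 N·m counterclockwise.
Block: 21.5 × 9.81 = 210.9 N down at 3.58 m → arm 2.94 m, τ = 210.9 × 2.94 = 620 N·m clockwise.
Net load moment about support A = 1999 N·m clockwise.
Reaction R at support B is upward at 3.7 m, arm 3.06 m → moment R × 3.06 counterclockwise.
For rotational equilibrium, R × 3.06 = 1999, so R = 653 N.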